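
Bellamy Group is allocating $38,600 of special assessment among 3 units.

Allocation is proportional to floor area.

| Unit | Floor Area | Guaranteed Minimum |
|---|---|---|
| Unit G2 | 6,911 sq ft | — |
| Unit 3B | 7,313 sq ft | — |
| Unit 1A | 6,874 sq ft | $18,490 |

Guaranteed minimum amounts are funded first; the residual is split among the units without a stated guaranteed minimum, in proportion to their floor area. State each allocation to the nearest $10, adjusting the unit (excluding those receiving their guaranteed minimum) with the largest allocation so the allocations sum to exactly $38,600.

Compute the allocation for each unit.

Fund the minimums — Unit 1A $18,490. Balance $20,110.
Balance split over remaining floor area 14,224: Unit G2 9,770.82 → $9,770; Unit 3B 10,339.18 → $10,340.

Unit G2: $9,770 | Unit 3B: $10,340 | Unit 1A: $18,490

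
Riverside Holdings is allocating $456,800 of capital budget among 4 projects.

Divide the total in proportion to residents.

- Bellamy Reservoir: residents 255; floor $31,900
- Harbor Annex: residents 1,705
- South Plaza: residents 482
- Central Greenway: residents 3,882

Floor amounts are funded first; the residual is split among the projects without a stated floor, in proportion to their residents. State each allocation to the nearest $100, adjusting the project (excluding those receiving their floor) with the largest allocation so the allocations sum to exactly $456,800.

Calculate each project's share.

Fund the minimums — Bellamy Reservoir $31,900. Balance $424,900.
Balance split over remaining residents 6,069: Harbor Annex 119,369.67 → $119,400; South Plaza 33,745.56 → $33,700; Central Greenway 271,784.78 → $271,800.

Bellamy Reservoir: $31,900 | Harbor Annex: $119,400 | South Plaza: $33,700 | Central Greenway: $271,800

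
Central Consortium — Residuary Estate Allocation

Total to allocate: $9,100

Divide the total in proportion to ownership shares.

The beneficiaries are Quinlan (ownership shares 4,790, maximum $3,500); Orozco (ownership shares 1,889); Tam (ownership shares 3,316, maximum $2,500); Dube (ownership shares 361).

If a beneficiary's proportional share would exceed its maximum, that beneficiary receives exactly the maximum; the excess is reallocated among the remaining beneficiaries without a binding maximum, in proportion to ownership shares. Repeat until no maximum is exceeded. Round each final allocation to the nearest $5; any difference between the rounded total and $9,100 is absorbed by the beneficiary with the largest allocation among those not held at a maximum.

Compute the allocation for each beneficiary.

Ownership shares total: 10,356.
Unconstrained shares: Quinlan 4,209.06; Orozco 1,659.90; Tam 2,913.83; Dube 317.22.
Cap binds for Quinlan ($3,500), Tam ($2,500); residual $3,100 reallocated over remaining ownership shares 2,250.
Shares after redistribution: Orozco 2,602.62 → $2,605; Dube 497.38 → $495.

Quinlan: $3,500 | Orozco: $2,605 | Tam: $2,500 | Dube: $495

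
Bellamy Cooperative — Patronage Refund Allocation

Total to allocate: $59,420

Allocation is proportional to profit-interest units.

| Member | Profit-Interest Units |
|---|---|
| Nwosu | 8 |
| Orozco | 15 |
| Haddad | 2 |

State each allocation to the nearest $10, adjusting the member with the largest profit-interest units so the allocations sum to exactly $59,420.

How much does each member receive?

Total profit-interest units = 25.
Unrounded shares: Nwosu 8/25 × $59,420 = 19,014.40; Orozco 15/25 × $59,420 = 35,652.00; Haddad 2/25 × $59,420 = 4,753.60.
After rounding ($10): Nwosu $19,010; Orozco $35,650; Haddad $4,750. Sum = $59,410.
Difference $59,420 − $59,410 = +$10 applied to largest profit-interest units (Orozco): Orozco becomes $35,660.

Nwosu: $19,010 | Orozco: $35,660 | Haddad: $4,750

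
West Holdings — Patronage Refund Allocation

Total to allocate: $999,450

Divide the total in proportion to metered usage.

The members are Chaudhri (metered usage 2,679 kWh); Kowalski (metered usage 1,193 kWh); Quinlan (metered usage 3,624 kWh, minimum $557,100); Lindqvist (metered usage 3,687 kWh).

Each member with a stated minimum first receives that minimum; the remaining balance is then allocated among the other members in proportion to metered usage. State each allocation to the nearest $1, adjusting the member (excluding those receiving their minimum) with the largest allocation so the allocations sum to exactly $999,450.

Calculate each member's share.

Fund the minimums — Quinlan $557,100. Balance $442,350.
Balance split over remaining metered usage 7,559: Chaudhri 156,774.13 → $156,774; Kowalski 69,813.94 → $69,814; Lindqvist 215,761.93 → $215,762.

Chaudhri: $156,774 | Kowalski: $69,814 | Quinlan: $557,100 | Lindqvist: $215,762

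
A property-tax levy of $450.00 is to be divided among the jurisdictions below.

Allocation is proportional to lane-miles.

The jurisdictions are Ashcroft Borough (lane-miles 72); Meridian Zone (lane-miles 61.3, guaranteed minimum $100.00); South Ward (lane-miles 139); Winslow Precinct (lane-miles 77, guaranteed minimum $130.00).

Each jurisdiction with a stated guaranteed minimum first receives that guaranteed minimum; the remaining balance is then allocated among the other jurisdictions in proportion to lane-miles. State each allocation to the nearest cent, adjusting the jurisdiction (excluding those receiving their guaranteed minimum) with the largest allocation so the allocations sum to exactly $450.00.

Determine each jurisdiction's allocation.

Guaranteed amounts: Meridian Zone $100.00; Winslow Precinct $130.00. Remaining pool $220.00.
Remaining pool split over remaining lane-miles 211: Ashcroft Borough 75.0711 → $75.07; South Ward 144.9289 → $144.93.

Ashcroft Borough: $75.07 · Meridian Zone: $100.00 · South Ward: $144.93 · Winslow Precinct: $130.00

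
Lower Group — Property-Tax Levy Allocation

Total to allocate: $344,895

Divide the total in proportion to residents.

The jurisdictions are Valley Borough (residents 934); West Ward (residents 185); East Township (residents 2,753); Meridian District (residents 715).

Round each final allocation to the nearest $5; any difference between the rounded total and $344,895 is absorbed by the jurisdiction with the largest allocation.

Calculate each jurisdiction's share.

Valley Borough: $70,225 · West Ward: $13,910 · East Township: $207,000 · Meridian District: $53,760

Combined residents = 4,587.
Proportional shares: Valley Borough 934/4,587 × $344,895 = 70,227.15; West Ward 185/4,587 × $344,895 = 13,910.09; East Township 2,753/4,587 × $344,895 = 206,997.15; Meridian District 715/4,587 × $344,895 = 53,760.61.
Rounded to nearest $5: Valley Borough $70,225; West Ward $13,910; East Township $206,995; Meridian District $53,760. Sum = $344,890.
Difference $344,895 − $344,890 = +$5 applied to largest allocation (East Township): East Township becomes $207,000.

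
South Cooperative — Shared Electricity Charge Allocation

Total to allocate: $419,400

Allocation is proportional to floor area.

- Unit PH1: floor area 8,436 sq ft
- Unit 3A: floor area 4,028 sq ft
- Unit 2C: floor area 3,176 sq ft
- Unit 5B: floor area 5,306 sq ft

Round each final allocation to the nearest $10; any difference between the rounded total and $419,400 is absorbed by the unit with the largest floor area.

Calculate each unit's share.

Floor area total: 20,946.
Unrounded shares: Unit PH1 8,436/20,946 × $419,400 = 168,913.32; Unit 3A 4,028/20,946 × $419,400 = 80,652.31; Unit 2C 3,176/20,946 × $419,400 = 63,592.78; Unit 5B 5,306/20,946 × $419,400 = 106,241.59.
At nearest $10: Unit PH1 $168,910; Unit 3A $80,650; Unit 2C $63,590; Unit 5B $106,240. Sum = $419,390.
Difference $419,400 − $419,390 = +$10 applied to largest floor area (Unit PH1): Unit PH1 becomes $168,920.

Unit PH1: $168,920 | Unit 3A: $80,650 | Unit 2C: $63,590 | Unit 5B: $106,240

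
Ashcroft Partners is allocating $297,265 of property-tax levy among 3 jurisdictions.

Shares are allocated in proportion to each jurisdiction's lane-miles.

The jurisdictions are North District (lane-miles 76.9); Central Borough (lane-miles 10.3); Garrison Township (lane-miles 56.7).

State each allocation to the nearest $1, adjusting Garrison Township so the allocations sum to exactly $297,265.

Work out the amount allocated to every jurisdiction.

North District: $158,858; Central Borough: $21,277; Garrison Township: $117,130

Sum of lane-miles: 143.9.
Unrounded shares: North District 76.9/143.9 × $297,265 = 158,858.09; Central Borough 10.3/143.9 × $297,265 = 21,277.48; Garrison Township 56.7/143.9 × $297,265 = 117,129.43.
After rounding ($1): North District $158,858; Central Borough $21,277; Garrison Township $117,129. Sum = $297,264.
Difference $297,265 − $297,264 = +$1 applied to Garrison Township: Garrison Township becomes $117,130.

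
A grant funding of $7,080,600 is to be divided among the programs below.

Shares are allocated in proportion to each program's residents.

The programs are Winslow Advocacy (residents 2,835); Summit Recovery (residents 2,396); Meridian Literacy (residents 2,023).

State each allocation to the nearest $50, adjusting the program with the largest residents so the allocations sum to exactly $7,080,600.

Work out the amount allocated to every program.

Residents total: 7,254.
Pro-rata amounts: Winslow Advocacy 2,835/7,254 × $7,080,600 = 2,767,232.01; Summit Recovery 2,396/7,254 × $7,080,600 = 2,338,725.89; Meridian Literacy 2,023/7,254 × $7,080,600 = 1,974,642.10.
At nearest $50: Winslow Advocacy $2,767,250; Summit Recovery $2,338,750; Meridian Literacy $1,974,650. Sum = $7,080,650.
Difference $7,080,600 − $7,080,650 = −$50 applied to largest residents (Winslow Advocacy): Winslow Advocacy becomes $2,767,200.

Winslow Advocacy: $2,767,200 · Summit Recovery: $2,338,750 · Meridian Literacy: $1,974,650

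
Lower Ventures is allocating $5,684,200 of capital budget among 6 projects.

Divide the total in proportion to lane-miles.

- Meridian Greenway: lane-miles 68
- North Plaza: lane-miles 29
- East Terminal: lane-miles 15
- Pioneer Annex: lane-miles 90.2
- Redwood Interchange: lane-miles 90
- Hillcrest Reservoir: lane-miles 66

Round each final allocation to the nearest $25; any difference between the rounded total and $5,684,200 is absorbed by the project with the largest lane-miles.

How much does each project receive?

Lane-miles total: 68 + 29 + 15 + 90.2 + 90 + 66 = 358.2.
Pro-rata amounts: Meridian Greenway 1,079,077.61; North Plaza 460,194.86; East Terminal 238,031.83; Pioneer Annex 1,431,364.71; Redwood Interchange 1,428,190.95; Hillcrest Reservoir 1,047,340.03.
Rounded to nearest $25: Meridian Greenway $1,079,075; North Plaza $460,200; East Terminal $238,025; Pioneer Annex $1,431,375; Redwood Interchange $1,428,200; Hillcrest Reservoir $1,047,350. Sum = $5,684,225.
Difference $5,684,200 − $5,684,225 = −$25 applied to largest lane-miles (Pioneer Annex): Pioneer Annex becomes $1,431,350.

Meridian Greenway: $1,079,075 · North Plaza: $460,200 · East Terminal: $238,025 · Pioneer Annex: $1,431,350 · Redwood Interchange: $1,428,200 · Hillcrest Reservoir: $1,047,350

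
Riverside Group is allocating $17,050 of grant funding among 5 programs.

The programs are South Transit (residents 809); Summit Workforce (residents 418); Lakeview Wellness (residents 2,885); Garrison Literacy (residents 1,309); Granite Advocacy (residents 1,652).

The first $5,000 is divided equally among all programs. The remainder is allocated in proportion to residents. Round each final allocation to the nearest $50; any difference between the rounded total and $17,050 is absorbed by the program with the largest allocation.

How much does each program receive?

South Transit: $2,400; Summit Workforce: $1,700; Lakeview Wellness: $5,900; Garrison Literacy: $3,250; Granite Advocacy: $3,800

$5,000 shared equally gives $1,000 per program.
Remainder $12,050 by residents (total 7,073): South Transit 1,378.26 → $1,400; Summit Workforce 712.13 → $700; Lakeview Wellness 4,915.06 → $4,900; Garrison Literacy 2,230.09 → $2,250; Granite Advocacy 2,814.45 → $2,800.
Totals: South Transit $1,000 + $1,400 = $2,400; Summit Workforce $1,000 + $700 = $1,700; Lakeview Wellness $1,000 + $4,900 = $5,900; Garrison Literacy $1,000 + $2,250 = $3,250; Granite Advocacy $1,000 + $2,800 = $3,800.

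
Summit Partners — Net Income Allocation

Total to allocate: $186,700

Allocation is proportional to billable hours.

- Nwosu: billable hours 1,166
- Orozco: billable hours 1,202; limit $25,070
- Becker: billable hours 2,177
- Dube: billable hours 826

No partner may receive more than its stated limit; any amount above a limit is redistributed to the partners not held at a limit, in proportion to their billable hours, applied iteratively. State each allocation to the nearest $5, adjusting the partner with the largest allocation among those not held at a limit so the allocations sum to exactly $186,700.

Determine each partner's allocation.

Nwosu: $45,205; Orozco: $25,070; Becker: $84,400; Dube: $32,025

Combined billable hours = 5,371.
Pro-rata shares before constraints: Nwosu 40,531.04; Orozco 41,782.42; Becker 75,674.16; Dube 28,712.38.
Held at cap: Orozco ($25,070); residual $161,630 reallocated over remaining billable hours 4,169.
Redistributed shares: Nwosu 45,205.22 → $45,205; Becker 84,401.18 → $84,400; Dube 32,023.60 → $32,025.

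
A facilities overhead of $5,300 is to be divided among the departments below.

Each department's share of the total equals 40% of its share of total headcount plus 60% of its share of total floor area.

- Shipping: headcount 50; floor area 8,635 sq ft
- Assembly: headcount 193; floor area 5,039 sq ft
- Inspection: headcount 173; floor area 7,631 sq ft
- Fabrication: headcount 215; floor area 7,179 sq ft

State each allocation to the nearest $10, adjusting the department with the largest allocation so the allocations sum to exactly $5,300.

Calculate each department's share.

Headcount total 631; floor area total 28,484.
Composite weights (40% headcount + 60% floor area): Shipping 0.2136; Assembly 0.2285; Inspection 0.2704; Fabrication 0.2875.
Pro-rata amounts: Shipping 1,132.01; Assembly 1,210.99; Inspection 1,433.17; Fabrication 1,523.82.
After rounding ($10): Shipping $1,130; Assembly $1,210; Inspection $1,430; Fabrication $1,520. Sum = $5,290.
Difference $5,300 − $5,290 = +$10 applied to largest allocation (Fabrication): Fabrication becomes $1,530.

Shipping: $1,130; Assembly: $1,210; Inspection: $1,430; Fabrication: $1,530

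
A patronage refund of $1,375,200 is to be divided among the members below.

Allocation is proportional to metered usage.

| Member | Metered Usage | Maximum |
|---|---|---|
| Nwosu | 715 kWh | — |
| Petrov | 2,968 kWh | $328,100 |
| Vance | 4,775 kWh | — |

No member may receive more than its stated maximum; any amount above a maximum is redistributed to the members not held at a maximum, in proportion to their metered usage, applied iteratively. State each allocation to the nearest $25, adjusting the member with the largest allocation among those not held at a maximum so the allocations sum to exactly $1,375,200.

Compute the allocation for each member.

Metered usage total: 8,458.
Pro-rata shares before constraints: Nwosu 116,253.01; Petrov 482,571.96; Vance 776,375.03.
Capped: Petrov ($328,100); residual $1,047,100 reallocated over remaining metered usage 5,490.
Shares after redistribution: Nwosu 136,370.95 → $136,375; Vance 910,729.05 → $910,725.

Nwosu: $136,375 · Petrov: $328,100 · Vance: $910,725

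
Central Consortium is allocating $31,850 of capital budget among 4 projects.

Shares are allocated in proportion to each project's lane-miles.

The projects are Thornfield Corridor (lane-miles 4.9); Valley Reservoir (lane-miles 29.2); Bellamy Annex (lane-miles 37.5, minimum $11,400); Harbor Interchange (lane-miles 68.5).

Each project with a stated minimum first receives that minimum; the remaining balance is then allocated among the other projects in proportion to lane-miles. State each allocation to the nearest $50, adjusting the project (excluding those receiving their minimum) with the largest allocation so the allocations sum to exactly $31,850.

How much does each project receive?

Guaranteed amounts: Bellamy Annex $11,400. Remaining pool $20,450.
Remaining pool split over remaining lane-miles 102.6: Thornfield Corridor 976.66 → $1,000; Valley Reservoir 5,820.08 → $5,800; Harbor Interchange 13,653.27 → $13,650.

Thornfield Corridor: $1,000 · Valley Reservoir: $5,800 · Bellamy Annex: $11,400 · Harbor Interchange: $13,650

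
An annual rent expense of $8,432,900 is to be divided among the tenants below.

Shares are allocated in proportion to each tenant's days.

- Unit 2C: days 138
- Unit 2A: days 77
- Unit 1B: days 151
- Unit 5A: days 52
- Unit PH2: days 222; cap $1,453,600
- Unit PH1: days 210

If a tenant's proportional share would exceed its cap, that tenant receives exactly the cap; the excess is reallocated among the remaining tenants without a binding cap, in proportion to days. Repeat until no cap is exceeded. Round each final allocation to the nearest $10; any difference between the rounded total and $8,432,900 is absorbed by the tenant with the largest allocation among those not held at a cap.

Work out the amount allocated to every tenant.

Days total: 850.
Pro-rata shares before constraints: Unit 2C 1,369,106.12; Unit 2A 763,921.53; Unit 1B 1,498,079.88; Unit 5A 515,895.06; Unit PH2 2,202,475.06; Unit PH1 2,083,422.35.
Cap binds for Unit PH2 ($1,453,600); remaining pool $6,979,300 reallocated over remaining days 628.
Shares after redistribution: Unit 2C 1,533,667.83 → $1,533,670; Unit 2A 855,742.20 → $855,740; Unit 1B 1,678,143.79 → $1,678,140; Unit 5A 577,903.82 → $577,900; Unit PH1 2,333,842.36 → $2,333,840.
Rounding difference +$10 applied to Unit PH1 → $2,333,850.

Unit 2C: $1,533,670 · Unit 2A: $855,740 · Unit 1B: $1,678,140 · Unit 5A: $577,900 · Unit PH2: $1,453,600 · Unit PH1: $2,333,850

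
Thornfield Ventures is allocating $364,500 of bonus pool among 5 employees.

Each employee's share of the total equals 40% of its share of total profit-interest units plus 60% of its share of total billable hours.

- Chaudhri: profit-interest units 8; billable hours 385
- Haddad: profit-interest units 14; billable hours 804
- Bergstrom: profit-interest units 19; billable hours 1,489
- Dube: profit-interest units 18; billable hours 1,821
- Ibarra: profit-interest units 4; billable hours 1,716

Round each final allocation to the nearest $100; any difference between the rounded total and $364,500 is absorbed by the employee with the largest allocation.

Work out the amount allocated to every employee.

Chaudhri: $32,100 · Haddad: $60,700 · Bergstrom: $96,400 · Dube: $105,700 · Ibarra: $69,600

Profit-interest units total 63; billable hours total 6,215.
Composite weights (40% profit-interest units + 60% billable hours): Chaudhri 0.0880; Haddad 0.1665; Bergstrom 0.2644; Dube 0.2901; Ibarra 0.1911.
Proportional shares: Chaudhri 32,062.07; Haddad 60,692.00; Bergstrom 96,367.94; Dube 105,736.42; Ibarra 69,641.57.
After rounding ($100): Chaudhri $32,100; Haddad $60,700; Bergstrom $96,400; Dube $105,700; Ibarra $69,600. Sum = $364,500.
No rounding difference to absorb.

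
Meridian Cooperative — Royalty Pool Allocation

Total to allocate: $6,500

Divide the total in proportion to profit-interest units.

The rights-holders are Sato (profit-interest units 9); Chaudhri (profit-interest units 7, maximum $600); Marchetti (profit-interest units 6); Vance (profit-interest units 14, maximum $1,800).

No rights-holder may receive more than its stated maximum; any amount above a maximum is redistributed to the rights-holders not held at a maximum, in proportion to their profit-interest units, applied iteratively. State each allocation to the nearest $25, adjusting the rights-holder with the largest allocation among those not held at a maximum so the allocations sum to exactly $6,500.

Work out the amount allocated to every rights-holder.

Sato: $2,450 | Chaudhri: $600 | Marchetti: $1,650 | Vance: $1,800

Total profit-interest units = 36.
Unconstrained shares: Sato 1,625.00; Chaudhri 1,263.89; Marchetti 1,083.33; Vance 2,527.78.
Cap binds for Chaudhri ($600), Vance ($1,800); residual $4,100 reallocated over remaining profit-interest units 15.
Shares after redistribution: Sato 2,460.00 → $2,450; Marchetti 1,640.00 → $1,650.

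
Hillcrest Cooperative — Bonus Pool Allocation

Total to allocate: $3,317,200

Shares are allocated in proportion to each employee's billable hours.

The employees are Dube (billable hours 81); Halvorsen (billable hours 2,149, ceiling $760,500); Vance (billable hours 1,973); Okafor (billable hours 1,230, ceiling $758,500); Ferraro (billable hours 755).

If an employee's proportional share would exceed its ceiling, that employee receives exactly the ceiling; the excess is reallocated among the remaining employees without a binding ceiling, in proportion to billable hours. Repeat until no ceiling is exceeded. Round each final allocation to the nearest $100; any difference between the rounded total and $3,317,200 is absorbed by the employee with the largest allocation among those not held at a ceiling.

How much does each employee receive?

Total billable hours = 6,188.
Unconstrained shares: Dube 43,421.65; Halvorsen 1,152,014.03; Vance 1,057,665.74; Okafor 659,365.87; Ferraro 404,732.71.
Cap binds for Halvorsen ($760,500); balance $2,556,700 reallocated over remaining billable hours 4,039.
Cap binds for Okafor ($758,500); balance $1,798,200 reallocated over remaining billable hours 2,809.
Shares after redistribution: Dube 51,852.69 → $51,900; Vance 1,263,029.05 → $1,263,000; Ferraro 483,318.26 → $483,300.

Dube: $51,900 | Halvorsen: $760,500 | Vance: $1,263,000 | Okafor: $758,500 | Ferraro: $483,300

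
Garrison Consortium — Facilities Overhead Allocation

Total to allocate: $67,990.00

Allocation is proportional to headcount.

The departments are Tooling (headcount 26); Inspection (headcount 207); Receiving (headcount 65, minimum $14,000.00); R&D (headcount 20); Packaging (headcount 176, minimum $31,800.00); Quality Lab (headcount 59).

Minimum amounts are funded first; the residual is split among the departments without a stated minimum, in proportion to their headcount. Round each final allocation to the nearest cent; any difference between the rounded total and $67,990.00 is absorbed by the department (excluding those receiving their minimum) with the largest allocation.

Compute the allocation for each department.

Minimums first: Receiving $14,000.00; Packaging $31,800.00. Remaining pool $22,190.00.
Remaining pool split over remaining headcount 312: Tooling 1,849.1667 → $1,849.17; Inspection 14,722.2115 → $14,722.21; R&D 1,422.4359 → $1,422.44; Quality Lab 4,196.1859 → $4,196.19.
Rounding difference −$0.01 applied to Inspection → $14,722.20.

Tooling: $1,849.17; Inspection: $14,722.20; Receiving: $14,000.00; R&D: $1,422.44; Packaging: $31,800.00; Quality Lab: $4,196.19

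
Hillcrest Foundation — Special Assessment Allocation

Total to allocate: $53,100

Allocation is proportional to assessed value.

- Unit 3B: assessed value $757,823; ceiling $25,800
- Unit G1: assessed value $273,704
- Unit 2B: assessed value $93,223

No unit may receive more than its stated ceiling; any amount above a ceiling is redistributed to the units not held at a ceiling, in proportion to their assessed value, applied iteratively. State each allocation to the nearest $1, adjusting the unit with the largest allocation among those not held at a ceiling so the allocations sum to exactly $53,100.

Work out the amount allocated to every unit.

Unit 3B: $25,800; Unit G1: $20,364; Unit 2B: $6,936

Assessed value total: 1,124,750.
Proportional shares (ignoring caps): Unit 3B 35,777.20; Unit G1 12,921.70; Unit 2B 4,401.10.
Held at cap: Unit 3B ($25,800); remaining pool $27,300 reallocated over remaining assessed value 366,927.
Remaining shares: Unit G1 20,364.05 → $20,364; Unit 2B 6,935.95 → $6,936.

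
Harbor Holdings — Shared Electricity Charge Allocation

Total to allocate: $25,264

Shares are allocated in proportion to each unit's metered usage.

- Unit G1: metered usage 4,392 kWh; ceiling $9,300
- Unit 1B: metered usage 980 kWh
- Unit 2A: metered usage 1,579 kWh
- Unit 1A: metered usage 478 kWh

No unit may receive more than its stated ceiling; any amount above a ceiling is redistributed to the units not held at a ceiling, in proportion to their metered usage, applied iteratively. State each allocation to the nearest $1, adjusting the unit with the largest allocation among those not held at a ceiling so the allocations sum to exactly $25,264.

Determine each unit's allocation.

Metered usage total: 7,429.
Unconstrained shares: Unit G1 14,935.99; Unit 1B 3,332.71; Unit 2A 5,369.75; Unit 1A 1,625.55.
Capped: Unit G1 ($9,300); remaining pool $15,964 reallocated over remaining metered usage 3,037.
Redistributed shares: Unit 1B 5,151.37 → $5,151; Unit 2A 8,300.02 → $8,300; Unit 1A 2,512.61 → $2,513.

Unit G1: $9,300 · Unit 1B: $5,151 · Unit 2A: $8,300 · Unit 1A: $2,513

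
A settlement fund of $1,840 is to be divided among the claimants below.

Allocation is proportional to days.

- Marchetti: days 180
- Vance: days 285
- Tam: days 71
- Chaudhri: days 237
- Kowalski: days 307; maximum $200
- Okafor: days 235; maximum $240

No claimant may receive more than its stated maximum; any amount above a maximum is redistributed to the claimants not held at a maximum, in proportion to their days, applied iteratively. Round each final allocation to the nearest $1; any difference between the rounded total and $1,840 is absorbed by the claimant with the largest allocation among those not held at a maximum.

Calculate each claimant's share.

Combined days = 1,315.
Pro-rata shares before constraints: Marchetti 251.86; Vance 398.78; Tam 99.35; Chaudhri 331.62; Kowalski 429.57; Okafor 328.82.
Cap binds for Kowalski ($200), Okafor ($240); balance $1,400 reallocated over remaining days 773.
Shares after redistribution: Marchetti 326.00 → $326; Vance 516.17 → $516; Tam 128.59 → $129; Chaudhri 429.24 → $429.

Marchetti: $326 | Vance: $516 | Tam: $129 | Chaudhri: $429 | Kowalski: $200 | Okafor: $240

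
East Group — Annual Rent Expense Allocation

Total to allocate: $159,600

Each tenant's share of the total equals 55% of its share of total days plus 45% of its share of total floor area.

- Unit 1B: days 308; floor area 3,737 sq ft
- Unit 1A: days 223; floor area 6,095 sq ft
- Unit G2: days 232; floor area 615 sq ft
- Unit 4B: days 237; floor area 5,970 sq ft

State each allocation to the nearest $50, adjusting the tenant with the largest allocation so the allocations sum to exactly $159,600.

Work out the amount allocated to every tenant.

Days total 1,000; floor area total 16,417.
Composite weights (55% days + 45% floor area): Unit 1B 0.2718; Unit 1A 0.2897; Unit G2 0.1445; Unit 4B 0.2940.
Pro-rata amounts: Unit 1B 43,384.62; Unit 1A 46,238.94; Unit G2 23,055.42; Unit 4B 46,921.02.
Rounded to nearest $50: Unit 1B $43,400; Unit 1A $46,250; Unit G2 $23,050; Unit 4B $46,900. Sum = $159,600.
No rounding difference to absorb.

Unit 1B: $43,400 · Unit 1A: $46,250 · Unit G2: $23,050 · Unit 4B: $46,900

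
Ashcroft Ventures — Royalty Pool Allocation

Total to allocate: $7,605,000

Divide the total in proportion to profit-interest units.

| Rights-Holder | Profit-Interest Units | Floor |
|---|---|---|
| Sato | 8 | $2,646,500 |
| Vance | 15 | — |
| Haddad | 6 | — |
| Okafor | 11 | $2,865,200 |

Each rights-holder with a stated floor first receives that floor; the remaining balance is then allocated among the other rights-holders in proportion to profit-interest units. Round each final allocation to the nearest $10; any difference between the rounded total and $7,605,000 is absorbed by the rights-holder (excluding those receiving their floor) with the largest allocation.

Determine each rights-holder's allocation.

Fund the minimums — Sato $2,646,500; Okafor $2,865,200. Balance $2,093,300.
Balance split over remaining profit-interest units 21: Vance 1,495,214.29 → $1,495,210; Haddad 598,085.71 → $598,090.

Sato: $2,646,500 · Vance: $1,495,210 · Haddad: $598,090 · Okafor: $2,865,200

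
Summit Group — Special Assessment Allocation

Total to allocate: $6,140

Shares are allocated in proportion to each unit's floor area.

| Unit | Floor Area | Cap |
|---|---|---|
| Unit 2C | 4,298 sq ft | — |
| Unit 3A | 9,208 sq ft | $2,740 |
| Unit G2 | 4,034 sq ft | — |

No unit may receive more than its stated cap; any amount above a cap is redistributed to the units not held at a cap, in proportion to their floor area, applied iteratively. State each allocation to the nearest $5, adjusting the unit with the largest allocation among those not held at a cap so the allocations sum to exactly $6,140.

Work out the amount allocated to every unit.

Sum of floor area: 17,540.
Unconstrained shares: Unit 2C 1,504.55; Unit 3A 3,223.32; Unit G2 1,412.13.
Cap binds for Unit 3A ($2,740); residual $3,400 reallocated over remaining floor area 8,332.
Redistributed shares: Unit 2C 1,753.86 → $1,755; Unit G2 1,646.14 → $1,645.

Unit 2C: $1,755; Unit 3A: $2,740; Unit G2: $1,645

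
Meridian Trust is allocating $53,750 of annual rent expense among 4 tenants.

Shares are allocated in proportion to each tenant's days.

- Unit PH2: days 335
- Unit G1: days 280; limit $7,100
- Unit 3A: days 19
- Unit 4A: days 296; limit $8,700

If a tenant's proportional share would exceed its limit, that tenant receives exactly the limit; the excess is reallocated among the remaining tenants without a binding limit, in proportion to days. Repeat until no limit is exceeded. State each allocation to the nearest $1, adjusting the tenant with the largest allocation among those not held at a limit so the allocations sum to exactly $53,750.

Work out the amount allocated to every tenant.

Days total: 930.
Pro-rata shares before constraints: Unit PH2 19,361.56; Unit G1 16,182.80; Unit 3A 1,098.12; Unit 4A 17,107.53.
Held at cap: Unit G1 ($7,100), Unit 4A ($8,700); residual $37,950 reallocated over remaining days 354.
Remaining shares: Unit PH2 35,913.14 → $35,913; Unit 3A 2,036.86 → $2,037.

Unit PH2: $35,913 | Unit G1: $7,100 | Unit 3A: $2,037 | Unit 4A: $8,700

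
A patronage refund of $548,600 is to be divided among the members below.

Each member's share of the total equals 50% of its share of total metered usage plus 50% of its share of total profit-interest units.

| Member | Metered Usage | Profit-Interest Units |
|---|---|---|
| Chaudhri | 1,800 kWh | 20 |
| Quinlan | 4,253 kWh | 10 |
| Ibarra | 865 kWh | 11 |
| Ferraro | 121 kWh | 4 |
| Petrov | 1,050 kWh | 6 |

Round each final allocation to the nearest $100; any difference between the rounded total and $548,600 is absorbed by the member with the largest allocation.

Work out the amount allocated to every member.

Totals — metered usage 8,089, profit-interest units 51.
Blended shares (50% metered usage + 50% profit-interest units): Chaudhri 0.3073; Quinlan 0.3609; Ibarra 0.1613; Ferraro 0.0467; Petrov 0.1237.
Unrounded shares: Chaudhri 168,607.07; Quinlan 198,004.60; Ibarra 88,495.11; Ferraro 25,616.87; Petrov 67,876.35.
At nearest $100: Chaudhri $168,600; Quinlan $198,000; Ibarra $88,500; Ferraro $25,600; Petrov $67,900. Sum = $548,600.
No rounding difference to absorb.

Chaudhri: $168,600 · Quinlan: $198,000 · Ibarra: $88,500 · Ferraro: $25,600 · Petrov: $67,900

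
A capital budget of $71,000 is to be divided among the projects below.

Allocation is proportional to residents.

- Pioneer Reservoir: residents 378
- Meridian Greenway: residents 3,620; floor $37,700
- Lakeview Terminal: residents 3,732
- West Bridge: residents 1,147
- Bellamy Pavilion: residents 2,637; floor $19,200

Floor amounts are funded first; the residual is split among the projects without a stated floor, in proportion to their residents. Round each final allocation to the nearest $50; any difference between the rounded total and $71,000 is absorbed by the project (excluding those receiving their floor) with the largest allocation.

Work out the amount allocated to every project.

Pioneer Reservoir: $1,000; Meridian Greenway: $37,700; Lakeview Terminal: $10,000; West Bridge: $3,100; Bellamy Pavilion: $19,200

Guaranteed amounts: Meridian Greenway $37,700; Bellamy Pavilion $19,200. Balance $14,100.
Balance split over remaining residents 5,257: Pioneer Reservoir 1,013.85 → $1,000; Lakeview Terminal 10,009.74 → $10,000; West Bridge 3,076.41 → $3,100.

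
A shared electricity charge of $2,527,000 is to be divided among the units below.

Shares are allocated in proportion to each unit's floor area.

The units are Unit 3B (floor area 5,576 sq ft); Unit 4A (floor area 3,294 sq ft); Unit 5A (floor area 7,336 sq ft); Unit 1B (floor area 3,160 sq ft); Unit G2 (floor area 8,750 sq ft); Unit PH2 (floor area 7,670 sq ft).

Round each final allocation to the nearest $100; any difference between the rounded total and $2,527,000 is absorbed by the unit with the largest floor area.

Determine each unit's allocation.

Unit 3B: $393,700 · Unit 4A: $232,600 · Unit 5A: $518,000 · Unit 1B: $223,100 · Unit G2: $618,000 · Unit PH2: $541,600

Sum of floor area: 5,576 + 3,294 + 7,336 + 3,160 + 8,750 + 7,670 = 35,786.
Unrounded shares: Unit 3B 393,744.82; Unit 4A 232,603.20; Unit 5A 518,025.82; Unit 1B 223,140.89; Unit G2 617,874.31; Unit PH2 541,610.97.
Rounded to nearest $100: Unit 3B $393,700; Unit 4A $232,600; Unit 5A $518,000; Unit 1B $223,100; Unit G2 $617,900; Unit PH2 $541,600. Sum = $2,526,900.
Difference $2,527,000 − $2,526,900 = +$100 applied to largest floor area (Unit G2): Unit G2 becomes $618,000.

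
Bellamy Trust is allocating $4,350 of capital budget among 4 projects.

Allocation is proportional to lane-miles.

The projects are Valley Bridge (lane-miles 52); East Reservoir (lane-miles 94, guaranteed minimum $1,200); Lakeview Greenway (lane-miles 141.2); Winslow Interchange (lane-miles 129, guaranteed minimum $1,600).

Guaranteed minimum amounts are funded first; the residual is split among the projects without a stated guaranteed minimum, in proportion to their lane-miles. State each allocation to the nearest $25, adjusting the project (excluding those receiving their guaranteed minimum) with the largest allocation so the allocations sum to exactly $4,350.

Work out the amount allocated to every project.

Valley Bridge: $425 | East Reservoir: $1,200 | Lakeview Greenway: $1,125 | Winslow Interchange: $1,600

Minimums first: East Reservoir $1,200; Winslow Interchange $1,600. Balance $1,550.
Balance split over remaining lane-miles 193.2: Valley Bridge 417.18 → $425; Lakeview Greenway 1,132.82 → $1,125.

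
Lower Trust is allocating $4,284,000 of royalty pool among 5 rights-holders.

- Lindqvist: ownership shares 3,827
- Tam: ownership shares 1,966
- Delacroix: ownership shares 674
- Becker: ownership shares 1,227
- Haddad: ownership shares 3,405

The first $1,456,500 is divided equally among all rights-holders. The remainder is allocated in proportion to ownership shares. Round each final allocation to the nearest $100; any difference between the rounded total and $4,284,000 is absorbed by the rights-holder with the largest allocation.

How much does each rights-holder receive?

Lindqvist: $1,266,300; Tam: $792,100; Delacroix: $463,000; Becker: $603,900; Haddad: $1,158,700

First tranche $1,456,500 split equally: $291,300 each.
Remainder $2,827,500 by ownership shares (total 11,099): Lindqvist 974,938.51 → $974,900; Tam 500,843.77 → $500,800; Delacroix 171,703.31 → $171,700; Becker 312,581.54 → $312,600; Haddad 867,432.88 → $867,400.
Rounding difference +$100 on remainder applied to Lindqvist.
Totals: Lindqvist $291,300 + $975,000 = $1,266,300; Tam $291,300 + $500,800 = $792,100; Delacroix $291,300 + $171,700 = $463,000; Becker $291,300 + $312,600 = $603,900; Haddad $291,300 + $867,400 = $1,158,700.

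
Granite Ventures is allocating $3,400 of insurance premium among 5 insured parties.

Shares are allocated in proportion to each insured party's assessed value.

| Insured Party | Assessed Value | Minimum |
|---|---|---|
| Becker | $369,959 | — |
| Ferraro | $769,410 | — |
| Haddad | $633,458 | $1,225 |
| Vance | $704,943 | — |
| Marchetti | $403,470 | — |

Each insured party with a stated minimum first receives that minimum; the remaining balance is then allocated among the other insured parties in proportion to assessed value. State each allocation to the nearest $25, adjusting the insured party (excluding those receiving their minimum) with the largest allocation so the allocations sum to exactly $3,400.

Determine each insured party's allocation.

Fund the minimums — Haddad $1,225. Residual $2,175.
Residual split over remaining assessed value 2,247,782: Becker 357.98 → $350; Ferraro 744.50 → $750; Vance 682.12 → $675; Marchetti 390.41 → $400.

Becker: $350 · Ferraro: $750 · Haddad: $1,225 · Vance: $675 · Marchetti: $400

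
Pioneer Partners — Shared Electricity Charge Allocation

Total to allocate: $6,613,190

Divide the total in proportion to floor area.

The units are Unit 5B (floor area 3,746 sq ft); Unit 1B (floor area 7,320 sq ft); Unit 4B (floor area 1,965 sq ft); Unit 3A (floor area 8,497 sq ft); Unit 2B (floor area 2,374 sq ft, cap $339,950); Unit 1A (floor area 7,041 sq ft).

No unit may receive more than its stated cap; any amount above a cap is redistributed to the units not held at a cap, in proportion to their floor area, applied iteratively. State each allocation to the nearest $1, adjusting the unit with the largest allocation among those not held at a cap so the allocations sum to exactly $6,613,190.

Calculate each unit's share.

Sum of floor area: 30,943.
Proportional shares (ignoring caps): Unit 5B 800,601.42; Unit 1B 1,564,442.71; Unit 4B 419,963.10; Unit 3A 1,815,993.13; Unit 2B 507,375.27; Unit 1A 1,504,814.36.
Held at cap: Unit 2B ($339,950); residual $6,273,240 reallocated over remaining floor area 28,569.
Redistributed shares: Unit 5B 822,554.41 → $822,554; Unit 1B 1,607,340.71 → $1,607,341; Unit 4B 431,478.76 → $431,479; Unit 3A 1,865,788.80 → $1,865,789; Unit 1A 1,546,077.32 → $1,546,077.

Unit 5B: $822,554 | Unit 1B: $1,607,341 | Unit 4B: $431,479 | Unit 3A: $1,865,789 | Unit 2B: $339,950 | Unit 1A: $1,546,077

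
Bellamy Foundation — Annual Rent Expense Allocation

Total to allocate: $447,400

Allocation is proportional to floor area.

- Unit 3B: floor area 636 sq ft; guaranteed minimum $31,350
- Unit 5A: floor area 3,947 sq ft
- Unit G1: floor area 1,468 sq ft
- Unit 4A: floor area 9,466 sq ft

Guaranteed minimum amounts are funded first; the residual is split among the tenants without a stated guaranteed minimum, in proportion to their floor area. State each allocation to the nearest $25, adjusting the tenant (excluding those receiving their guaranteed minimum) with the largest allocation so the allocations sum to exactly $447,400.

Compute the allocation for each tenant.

Unit 3B: $31,350 | Unit 5A: $110,350 | Unit G1: $41,050 | Unit 4A: $264,650

Minimums first: Unit 3B $31,350. Balance $416,050.
Balance split over remaining floor area 14,881: Unit 5A 110,352.08 → $110,350; Unit G1 41,043.03 → $41,050; Unit 4A 264,654.88 → $264,650.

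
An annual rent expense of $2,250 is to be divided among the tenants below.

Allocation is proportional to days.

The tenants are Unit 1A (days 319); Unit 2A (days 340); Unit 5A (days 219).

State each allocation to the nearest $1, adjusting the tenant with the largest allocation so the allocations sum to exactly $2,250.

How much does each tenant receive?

Combined days = 878.
Unrounded shares: Unit 1A 319/878 × $2,250 = 817.48; Unit 2A 340/878 × $2,250 = 871.30; Unit 5A 219/878 × $2,250 = 561.22.
Rounded to nearest $1: Unit 1A $817; Unit 2A $871; Unit 5A $561. Sum = $2,249.
Difference $2,250 − $2,249 = +$1 applied to largest allocation (Unit 2A): Unit 2A becomes $872.

Unit 1A: $817; Unit 2A: $872; Unit 5A: $561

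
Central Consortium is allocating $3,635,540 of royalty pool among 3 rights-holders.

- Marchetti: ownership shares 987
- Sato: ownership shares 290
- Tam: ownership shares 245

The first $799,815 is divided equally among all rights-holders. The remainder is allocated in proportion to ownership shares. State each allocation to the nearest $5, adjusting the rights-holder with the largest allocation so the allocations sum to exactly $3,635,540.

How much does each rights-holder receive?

Marchetti: $2,105,540; Sato: $806,920; Tam: $723,080

Equal tier: $799,815 ÷ 3 = $266,605 apiece.
Remainder $2,835,725 by ownership shares (total 1,522): Marchetti 1,838,935.99 → $1,838,935; Sato 540,315.54 → $540,315; Tam 456,473.47 → $456,475.
Totals: Marchetti $266,605 + $1,838,935 = $2,105,540; Sato $266,605 + $540,315 = $806,920; Tam $266,605 + $456,475 = $723,080.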